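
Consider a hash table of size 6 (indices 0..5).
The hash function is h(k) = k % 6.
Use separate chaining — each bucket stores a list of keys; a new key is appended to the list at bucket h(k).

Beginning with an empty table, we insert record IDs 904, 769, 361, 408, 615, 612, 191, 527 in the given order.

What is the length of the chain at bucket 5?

2

904 -> bucket 4
769 -> bucket 1
361 -> bucket 1 (collision)
408 -> bucket 0
615 -> bucket 3
612 -> bucket 0 (collision)
191 -> bucket 5
527 -> bucket 5 (collision)
Final buckets:
0: 408 -> 612
1: 769 -> 361
2: .
3: 615
4: 904
5: 191 -> 527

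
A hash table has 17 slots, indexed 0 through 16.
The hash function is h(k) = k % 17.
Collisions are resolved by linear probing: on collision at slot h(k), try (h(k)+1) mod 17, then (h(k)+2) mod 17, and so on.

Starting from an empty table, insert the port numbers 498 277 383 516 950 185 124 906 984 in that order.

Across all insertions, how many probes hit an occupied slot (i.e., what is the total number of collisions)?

13

498: h=5 => slot 5
277: h=5, probe 5,6 => slot 6
383: h=9 => slot 9
516: h=6, probe 6,7 => slot 7
950: h=15 => slot 15
185: h=15, probe 15,16 => slot 16
124: h=5, probe 5,6,7,8 => slot 8
906: h=5, probe 5,6,7,8,9,10 => slot 10
984: h=15, probe 15,16,0 => slot 0
Table: [984, _, _, _, _, 498, 277, 516, 124, 383, 906, _, _, _, _, 950, 185]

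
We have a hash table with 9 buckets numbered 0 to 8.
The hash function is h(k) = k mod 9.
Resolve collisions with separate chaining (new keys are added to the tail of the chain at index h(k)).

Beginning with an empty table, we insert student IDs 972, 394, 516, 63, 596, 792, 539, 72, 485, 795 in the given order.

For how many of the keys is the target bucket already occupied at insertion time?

5

Insert 972: h=0, bucket 0 empty -> new chain.
Insert 394: h=7, bucket 7 empty -> new chain.
Insert 516: h=3, bucket 3 empty -> new chain.
Insert 63: h=0, bucket 0 nonempty -> append to chain.
Insert 596: h=2, bucket 2 empty -> new chain.
Insert 792: h=0, bucket 0 nonempty -> append to chain.
Insert 539: h=8, bucket 8 empty -> new chain.
Insert 72: h=0, bucket 0 nonempty -> append to chain.
Insert 485: h=8, bucket 8 nonempty -> append to chain.
Insert 795: h=3, bucket 3 nonempty -> append to chain.
Final buckets:
0: 972 -> 63 -> 792 -> 72
1: -
2: 596
3: 516 -> 795
4: -
5: -
6: -
7: 394
8: 539 -> 485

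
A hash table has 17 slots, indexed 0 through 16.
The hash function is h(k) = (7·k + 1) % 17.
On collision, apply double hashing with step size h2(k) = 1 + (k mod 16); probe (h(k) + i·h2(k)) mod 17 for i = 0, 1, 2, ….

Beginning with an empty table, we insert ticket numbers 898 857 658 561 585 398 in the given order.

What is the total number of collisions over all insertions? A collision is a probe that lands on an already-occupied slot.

3

898: h=14 -> slot 14
857: h=16 -> slot 16
658: h=0 -> slot 0
561: h=1 -> slot 1
585: h=16, h2=10, probe 16,9 -> slot 9
398: h=16, h2=15, probe 16,14,12 -> slot 12
Table: [658, 561, -, -, -, -, -, -, -, 585, -, -, 398, -, 898, -, 857]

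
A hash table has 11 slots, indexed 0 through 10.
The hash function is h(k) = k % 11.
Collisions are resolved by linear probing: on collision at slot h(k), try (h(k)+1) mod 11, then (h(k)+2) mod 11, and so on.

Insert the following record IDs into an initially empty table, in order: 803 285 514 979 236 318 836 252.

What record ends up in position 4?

252

803: h=0 -> slot 0
285: h=10 -> slot 10
514: h=8 -> slot 8
979: h=0, probe 0,1 -> slot 1
236: h=5 -> slot 5
318: h=10, probe 10,0,1,2 -> slot 2
836: h=0, probe 0,1,2,3 -> slot 3
252: h=10, probe 10,0,1,2,3,4 -> slot 4
Table: [803, 979, 318, 836, 252, 236, _, _, 514, _, 285]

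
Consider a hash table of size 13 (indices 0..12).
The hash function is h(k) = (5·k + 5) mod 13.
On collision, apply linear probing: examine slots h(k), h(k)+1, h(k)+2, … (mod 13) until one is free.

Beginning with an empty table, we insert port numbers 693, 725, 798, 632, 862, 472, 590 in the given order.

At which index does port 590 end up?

5

Insert 693: h=12, slot 12 empty → index 12.
Insert 725: h=3, slot 3 empty → index 3.
Insert 798: h=4, slot 4 empty → index 4.
Insert 632: h=6, slot 6 empty → index 6.
Insert 862: h=12, slot 12 occupied → index 0.
Insert 472: h=12, slots 12,0 occupied → index 1.
Insert 590: h=4, slot 4 occupied → index 5.
Table: [862, 472, —, 725, 798, 590, 632, —, —, —, —, —, 693]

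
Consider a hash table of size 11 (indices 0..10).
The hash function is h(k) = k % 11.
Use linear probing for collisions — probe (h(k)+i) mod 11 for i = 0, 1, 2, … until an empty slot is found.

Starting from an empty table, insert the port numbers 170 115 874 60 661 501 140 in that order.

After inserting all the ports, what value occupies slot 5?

170 hashes to 5; slot 5 is free => place at 5.
115 hashes to 5; 5 taken => place at 6.
874 hashes to 5; 5,6 taken => place at 7.
60 hashes to 5; 5,6,7 taken => place at 8.
661 hashes to 1; slot 1 is free => place at 1.
501 hashes to 6; 6,7,8 taken => place at 9.
140 hashes to 8; 8,9 taken => place at 10.
Table: [-, 661, -, -, -, 170, 115, 874, 60, 501, 140]

170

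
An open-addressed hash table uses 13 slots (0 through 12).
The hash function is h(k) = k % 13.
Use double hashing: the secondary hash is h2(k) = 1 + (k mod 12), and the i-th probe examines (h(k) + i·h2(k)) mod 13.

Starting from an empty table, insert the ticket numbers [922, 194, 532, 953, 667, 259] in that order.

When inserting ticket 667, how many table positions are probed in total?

3

922 hashes to 12; slot 12 is free → place at 12.
194 hashes to 12, h2=3; 12 taken → place at 2.
532 hashes to 12, h2=5; 12 taken → place at 4.
953 hashes to 4, h2=6; 4 taken → place at 10.
667 hashes to 4, h2=8; 4,12 taken → place at 7.
259 hashes to 12, h2=8; 12,7,2,10 taken → place at 5.
Table: [-, -, 194, -, 532, 259, -, 667, -, -, 953, -, 922]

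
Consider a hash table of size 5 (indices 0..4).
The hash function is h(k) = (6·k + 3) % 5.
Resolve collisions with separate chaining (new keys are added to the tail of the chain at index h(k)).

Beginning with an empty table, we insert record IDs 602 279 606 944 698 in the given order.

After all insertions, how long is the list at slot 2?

Insert 602: h=0, bucket 0 empty → new chain.
Insert 279: h=2, bucket 2 empty → new chain.
Insert 606: h=4, bucket 4 empty → new chain.
Insert 944: h=2, bucket 2 nonempty → append to chain.
Insert 698: h=1, bucket 1 empty → new chain.
Final buckets:
0: 602
1: 698
2: 279 -> 944
3: _
4: 606

2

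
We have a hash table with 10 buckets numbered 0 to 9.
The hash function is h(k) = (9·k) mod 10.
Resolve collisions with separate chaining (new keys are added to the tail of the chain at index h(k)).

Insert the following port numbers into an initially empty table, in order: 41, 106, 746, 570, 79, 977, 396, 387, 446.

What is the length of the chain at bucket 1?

1

Insert 41: h=9, bucket 9 empty -> new chain.
Insert 106: h=4, bucket 4 empty -> new chain.
Insert 746: h=4, bucket 4 nonempty -> append to chain.
Insert 570: h=0, bucket 0 empty -> new chain.
Insert 79: h=1, bucket 1 empty -> new chain.
Insert 977: h=3, bucket 3 empty -> new chain.
Insert 396: h=4, bucket 4 nonempty -> append to chain.
Insert 387: h=3, bucket 3 nonempty -> append to chain.
Insert 446: h=4, bucket 4 nonempty -> append to chain.
Final buckets:
0: 570
1: 79
2: .
3: 977 -> 387
4: 106 -> 746 -> 396 -> 446
5: .
6: .
7: .
8: .
9: 41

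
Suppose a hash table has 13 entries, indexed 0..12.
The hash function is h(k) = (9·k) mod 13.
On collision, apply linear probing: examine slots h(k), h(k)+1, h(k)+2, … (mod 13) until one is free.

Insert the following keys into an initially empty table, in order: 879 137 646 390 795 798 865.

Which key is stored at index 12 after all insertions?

879: h=7 → slot 7
137: h=11 → slot 11
646: h=3 → slot 3
390: h=0 → slot 0
795: h=5 → slot 5
798: h=6 → slot 6
865: h=11, probe 11,12 → slot 12
Table: [390, ∅, ∅, 646, ∅, 795, 798, 879, ∅, ∅, ∅, 137, 865]

865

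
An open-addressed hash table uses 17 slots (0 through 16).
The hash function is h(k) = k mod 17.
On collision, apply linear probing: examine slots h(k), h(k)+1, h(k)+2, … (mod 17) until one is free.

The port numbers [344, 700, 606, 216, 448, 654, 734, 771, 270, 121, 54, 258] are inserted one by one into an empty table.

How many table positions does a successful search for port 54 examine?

7

344: h=4 → slot 4
700: h=3 → slot 3
606: h=11 → slot 11
216: h=12 → slot 12
448: h=6 → slot 6
654: h=8 → slot 8
734: h=3, probe 3,4,5 → slot 5
771: h=6, probe 6,7 → slot 7
270: h=15 → slot 15
121: h=2 → slot 2
54: h=3, probe 3,4,5,6,7,8,9 → slot 9
258: h=3, probe 3,4,5,6,7,8,9,10 → slot 10
Table: [., ., 121, 700, 344, 734, 448, 771, 654, 54, 258, 606, 216, ., ., 270, .]
Lookup 54: h=3, probe 3,4,5,6,7,8,9 → found at 9.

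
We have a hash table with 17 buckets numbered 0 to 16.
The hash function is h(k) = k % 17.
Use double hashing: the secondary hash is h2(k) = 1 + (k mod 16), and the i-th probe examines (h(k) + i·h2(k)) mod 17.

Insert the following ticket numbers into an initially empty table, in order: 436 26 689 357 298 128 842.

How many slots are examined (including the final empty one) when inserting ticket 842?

436 hashes to 11; slot 11 is free -> place at 11.
26 hashes to 9; slot 9 is free -> place at 9.
689 hashes to 9, h2=2; 9,11 taken -> place at 13.
357 hashes to 0; slot 0 is free -> place at 0.
298 hashes to 9, h2=11; 9 taken -> place at 3.
128 hashes to 9, h2=1; 9 taken -> place at 10.
842 hashes to 9, h2=11; 9,3 taken -> place at 14.
Table: [357, -, -, 298, -, -, -, -, -, 26, 128, 436, -, 689, 842, -, -]

3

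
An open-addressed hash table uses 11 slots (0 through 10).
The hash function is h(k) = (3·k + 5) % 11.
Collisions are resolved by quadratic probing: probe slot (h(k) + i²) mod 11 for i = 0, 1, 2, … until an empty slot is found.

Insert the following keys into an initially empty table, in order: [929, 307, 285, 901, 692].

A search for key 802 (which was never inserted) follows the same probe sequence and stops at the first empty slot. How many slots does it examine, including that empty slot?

5

929: h=9 => slot 9
307: h=2 => slot 2
285: h=2, probe 2,3 => slot 3
901: h=2, probe 2,3,6 => slot 6
692: h=2, probe 2,3,6,0 => slot 0
Table: [692, ∅, 307, 285, ∅, ∅, 901, ∅, ∅, 929, ∅]
Lookup 802: h=2, probe 2,3,6,0,7 → slot 7 empty, not found.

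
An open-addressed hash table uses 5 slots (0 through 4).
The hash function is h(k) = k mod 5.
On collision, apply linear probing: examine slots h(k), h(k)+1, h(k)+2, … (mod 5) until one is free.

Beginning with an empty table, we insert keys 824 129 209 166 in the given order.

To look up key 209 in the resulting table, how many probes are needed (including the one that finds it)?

824: h=4 → slot 4
129: h=4, probe 4,0 → slot 0
209: h=4, probe 4,0,1 → slot 1
166: h=1, probe 1,2 → slot 2
Table: [129, 209, 166, ∅, 824]
Lookup 209: h=4, probe 4,0,1 → found at 1.

3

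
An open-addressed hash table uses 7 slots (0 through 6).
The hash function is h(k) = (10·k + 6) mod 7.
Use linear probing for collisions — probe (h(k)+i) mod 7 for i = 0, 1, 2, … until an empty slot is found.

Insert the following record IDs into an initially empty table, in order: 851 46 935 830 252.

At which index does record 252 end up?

1

Insert 851: h=4, slot 4 empty => index 4.
Insert 46: h=4, slot 4 occupied => index 5.
Insert 935: h=4, slots 4,5 occupied => index 6.
Insert 830: h=4, slots 4,5,6 occupied => index 0.
Insert 252: h=6, slots 6,0 occupied => index 1.
Table: [830, 252, ∅, ∅, 851, 46, 935]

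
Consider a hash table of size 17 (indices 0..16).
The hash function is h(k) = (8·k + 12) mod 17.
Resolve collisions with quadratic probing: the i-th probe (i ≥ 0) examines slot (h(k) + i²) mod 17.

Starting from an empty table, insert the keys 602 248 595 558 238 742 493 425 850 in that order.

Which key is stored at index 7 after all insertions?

248

602 hashes to 0; slot 0 is free => place at 0.
248 hashes to 7; slot 7 is free => place at 7.
595 hashes to 12; slot 12 is free => place at 12.
558 hashes to 5; slot 5 is free => place at 5.
238 hashes to 12; 12 taken => place at 13.
742 hashes to 15; slot 15 is free => place at 15.
493 hashes to 12; 12,13 taken => place at 16.
425 hashes to 12; 12,13,16 taken => place at 4.
850 hashes to 12; 12,13,16,4 taken => place at 11.
Table: [602, ∅, ∅, ∅, 425, 558, ∅, 248, ∅, ∅, ∅, 850, 595, 238, ∅, 742, 493]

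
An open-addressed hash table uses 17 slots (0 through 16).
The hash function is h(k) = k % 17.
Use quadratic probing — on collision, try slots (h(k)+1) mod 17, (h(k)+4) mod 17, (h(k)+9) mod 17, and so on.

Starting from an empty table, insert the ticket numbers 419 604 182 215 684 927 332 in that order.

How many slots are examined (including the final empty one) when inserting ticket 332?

3

Insert 419: h=11, slot 11 empty → index 11.
Insert 604: h=9, slot 9 empty → index 9.
Insert 182: h=12, slot 12 empty → index 12.
Insert 215: h=11, slots 11,12 occupied → index 15.
Insert 684: h=4, slot 4 empty → index 4.
Insert 927: h=9, slot 9 occupied → index 10.
Insert 332: h=9, slots 9,10 occupied → index 13.
Table: [_, _, _, _, 684, _, _, _, _, 604, 927, 419, 182, 332, _, 215, _]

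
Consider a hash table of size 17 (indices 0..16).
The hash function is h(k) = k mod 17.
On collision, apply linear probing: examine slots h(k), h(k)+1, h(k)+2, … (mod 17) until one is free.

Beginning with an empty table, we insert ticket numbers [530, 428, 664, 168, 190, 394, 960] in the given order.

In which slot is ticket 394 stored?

530: h=3 → slot 3
428: h=3, probe 3,4 → slot 4
664: h=1 → slot 1
168: h=15 → slot 15
190: h=3, probe 3,4,5 → slot 5
394: h=3, probe 3,4,5,6 → slot 6
960: h=8 → slot 8
Table: [., 664, ., 530, 428, 190, 394, ., 960, ., ., ., ., ., ., 168, .]

6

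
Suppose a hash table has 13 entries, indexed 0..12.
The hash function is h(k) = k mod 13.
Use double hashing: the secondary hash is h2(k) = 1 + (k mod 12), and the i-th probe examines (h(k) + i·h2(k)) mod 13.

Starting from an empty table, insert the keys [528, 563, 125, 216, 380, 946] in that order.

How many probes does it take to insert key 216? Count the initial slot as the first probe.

2

528: h=8 => slot 8
563: h=4 => slot 4
125: h=8, h2=6, probe 8,1 => slot 1
216: h=8, h2=1, probe 8,9 => slot 9
380: h=3 => slot 3
946: h=10 => slot 10
Table: [—, 125, —, 380, 563, —, —, —, 528, 216, 946, —, —]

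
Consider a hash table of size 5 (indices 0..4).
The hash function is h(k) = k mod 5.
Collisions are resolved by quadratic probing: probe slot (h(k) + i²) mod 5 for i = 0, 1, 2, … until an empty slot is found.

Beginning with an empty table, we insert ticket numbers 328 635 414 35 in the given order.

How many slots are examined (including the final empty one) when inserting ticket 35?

2

328 hashes to 3; slot 3 is free → place at 3.
635 hashes to 0; slot 0 is free → place at 0.
414 hashes to 4; slot 4 is free → place at 4.
35 hashes to 0; 0 taken → place at 1.
Table: [635, 35, _, 328, 414]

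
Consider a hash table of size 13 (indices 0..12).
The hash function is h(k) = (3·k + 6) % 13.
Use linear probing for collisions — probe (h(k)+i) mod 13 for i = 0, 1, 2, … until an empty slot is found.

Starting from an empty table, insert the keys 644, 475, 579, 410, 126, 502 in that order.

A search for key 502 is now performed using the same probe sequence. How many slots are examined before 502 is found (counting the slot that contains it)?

2

644: h=1 -> slot 1
475: h=1, probe 1,2 -> slot 2
579: h=1, probe 1,2,3 -> slot 3
410: h=1, probe 1,2,3,4 -> slot 4
126: h=7 -> slot 7
502: h=4, probe 4,5 -> slot 5
Table: [_, 644, 475, 579, 410, 502, _, 126, _, _, _, _, _]
Lookup 502: h=4, probe 4,5 → found at 5.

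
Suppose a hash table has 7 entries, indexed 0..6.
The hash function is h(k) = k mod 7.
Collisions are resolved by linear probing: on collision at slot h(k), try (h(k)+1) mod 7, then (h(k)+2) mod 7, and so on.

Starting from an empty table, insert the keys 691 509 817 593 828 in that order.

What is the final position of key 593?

1

691: h=5 → slot 5
509: h=5, probe 5,6 → slot 6
817: h=5, probe 5,6,0 → slot 0
593: h=5, probe 5,6,0,1 → slot 1
828: h=2 → slot 2
Table: [817, 593, 828, —, —, 691, 509]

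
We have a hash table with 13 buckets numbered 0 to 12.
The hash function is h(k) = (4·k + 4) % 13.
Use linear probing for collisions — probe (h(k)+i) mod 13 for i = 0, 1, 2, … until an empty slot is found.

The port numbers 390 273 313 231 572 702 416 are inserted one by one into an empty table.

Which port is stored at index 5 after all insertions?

Insert 390: h=4, slot 4 empty → index 4.
Insert 273: h=4, slot 4 occupied → index 5.
Insert 313: h=8, slot 8 empty → index 8.
Insert 231: h=5, slot 5 occupied → index 6.
Insert 572: h=4, slots 4,5,6 occupied → index 7.
Insert 702: h=4, slots 4,5,6,7,8 occupied → index 9.
Insert 416: h=4, slots 4,5,6,7,8,9 occupied → index 10.
Table: [_, _, _, _, 390, 273, 231, 572, 313, 702, 416, _, _]

273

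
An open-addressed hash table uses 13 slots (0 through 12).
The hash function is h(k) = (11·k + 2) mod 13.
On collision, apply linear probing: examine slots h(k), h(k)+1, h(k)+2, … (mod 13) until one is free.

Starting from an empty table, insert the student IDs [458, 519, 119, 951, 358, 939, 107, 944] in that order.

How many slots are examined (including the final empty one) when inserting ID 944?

Insert 458: h=9, slot 9 empty → index 9.
Insert 519: h=4, slot 4 empty → index 4.
Insert 119: h=11, slot 11 empty → index 11.
Insert 951: h=11, slot 11 occupied → index 12.
Insert 358: h=1, slot 1 empty → index 1.
Insert 939: h=9, slot 9 occupied → index 10.
Insert 107: h=9, slots 9,10,11,12 occupied → index 0.
Insert 944: h=12, slots 12,0,1 occupied → index 2.
Table: [107, 358, 944, ., 519, ., ., ., ., 458, 939, 119, 951]

4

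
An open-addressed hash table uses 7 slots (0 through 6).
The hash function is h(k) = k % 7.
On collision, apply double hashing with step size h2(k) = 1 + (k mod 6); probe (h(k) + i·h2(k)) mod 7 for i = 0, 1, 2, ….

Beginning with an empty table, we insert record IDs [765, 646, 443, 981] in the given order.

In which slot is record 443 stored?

1

765 hashes to 2; slot 2 is free -> place at 2.
646 hashes to 2, h2=5; 2 taken -> place at 0.
443 hashes to 2, h2=6; 2 taken -> place at 1.
981 hashes to 1, h2=4; 1 taken -> place at 5.
Table: [646, 443, 765, -, -, 981, -]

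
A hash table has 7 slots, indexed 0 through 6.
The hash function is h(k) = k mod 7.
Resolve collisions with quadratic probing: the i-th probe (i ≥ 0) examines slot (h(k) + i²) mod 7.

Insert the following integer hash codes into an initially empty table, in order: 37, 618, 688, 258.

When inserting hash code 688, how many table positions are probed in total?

3

Insert 37: h=2, slot 2 empty → index 2.
Insert 618: h=2, slot 2 occupied → index 3.
Insert 688: h=2, slots 2,3 occupied → index 6.
Insert 258: h=6, slot 6 occupied → index 0.
Table: [258, ., 37, 618, ., ., 688]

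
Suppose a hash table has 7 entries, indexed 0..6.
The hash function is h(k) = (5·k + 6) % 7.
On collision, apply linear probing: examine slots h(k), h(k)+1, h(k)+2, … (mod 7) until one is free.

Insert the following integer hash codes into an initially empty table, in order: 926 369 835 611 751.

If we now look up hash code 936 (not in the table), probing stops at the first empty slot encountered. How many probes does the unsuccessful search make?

Insert 926: h=2, slot 2 empty → index 2.
Insert 369: h=3, slot 3 empty → index 3.
Insert 835: h=2, slots 2,3 occupied → index 4.
Insert 611: h=2, slots 2,3,4 occupied → index 5.
Insert 751: h=2, slots 2,3,4,5 occupied → index 6.
Table: [_, _, 926, 369, 835, 611, 751]
Lookup 936: h=3, probe 3,4,5,6,0 → slot 0 empty, not found.

5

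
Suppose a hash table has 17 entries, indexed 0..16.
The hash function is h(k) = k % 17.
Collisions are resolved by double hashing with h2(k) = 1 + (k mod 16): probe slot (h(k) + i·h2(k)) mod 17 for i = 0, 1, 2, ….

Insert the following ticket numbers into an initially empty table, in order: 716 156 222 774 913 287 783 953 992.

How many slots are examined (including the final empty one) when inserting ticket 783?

716 hashes to 2; slot 2 is free → place at 2.
156 hashes to 3; slot 3 is free → place at 3.
222 hashes to 1; slot 1 is free → place at 1.
774 hashes to 9; slot 9 is free → place at 9.
913 hashes to 12; slot 12 is free → place at 12.
287 hashes to 15; slot 15 is free → place at 15.
783 hashes to 1, h2=16; 1 taken → place at 0.
953 hashes to 1, h2=10; 1 taken → place at 11.
992 hashes to 6; slot 6 is free → place at 6.
Table: [783, 222, 716, 156, ∅, ∅, 992, ∅, ∅, 774, ∅, 953, 913, ∅, ∅, 287, ∅]

2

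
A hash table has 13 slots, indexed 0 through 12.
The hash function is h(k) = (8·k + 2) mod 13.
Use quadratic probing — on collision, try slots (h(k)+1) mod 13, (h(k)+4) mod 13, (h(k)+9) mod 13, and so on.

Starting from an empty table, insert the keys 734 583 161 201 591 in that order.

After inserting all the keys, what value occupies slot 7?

591

734 hashes to 11; slot 11 is free => place at 11.
583 hashes to 12; slot 12 is free => place at 12.
161 hashes to 3; slot 3 is free => place at 3.
201 hashes to 11; 11,12 taken => place at 2.
591 hashes to 11; 11,12,2 taken => place at 7.
Table: [., ., 201, 161, ., ., ., 591, ., ., ., 734, 583]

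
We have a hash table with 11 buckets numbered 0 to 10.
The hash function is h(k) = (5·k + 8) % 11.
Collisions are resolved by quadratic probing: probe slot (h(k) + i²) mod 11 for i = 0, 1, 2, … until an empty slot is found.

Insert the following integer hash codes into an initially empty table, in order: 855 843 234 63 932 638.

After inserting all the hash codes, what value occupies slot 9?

638

855: h=4 -> slot 4
843: h=10 -> slot 10
234: h=1 -> slot 1
63: h=4, probe 4,5 -> slot 5
932: h=4, probe 4,5,8 -> slot 8
638: h=8, probe 8,9 -> slot 9
Table: [_, 234, _, _, 855, 63, _, _, 932, 638, 843]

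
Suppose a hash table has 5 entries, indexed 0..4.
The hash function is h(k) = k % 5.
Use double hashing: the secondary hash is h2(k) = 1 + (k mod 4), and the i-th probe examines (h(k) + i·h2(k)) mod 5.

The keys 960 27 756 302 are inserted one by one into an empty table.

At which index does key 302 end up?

3

960 hashes to 0; slot 0 is free => place at 0.
27 hashes to 2; slot 2 is free => place at 2.
756 hashes to 1; slot 1 is free => place at 1.
302 hashes to 2, h2=3; 2,0 taken => place at 3.
Table: [960, 756, 27, 302, ∅]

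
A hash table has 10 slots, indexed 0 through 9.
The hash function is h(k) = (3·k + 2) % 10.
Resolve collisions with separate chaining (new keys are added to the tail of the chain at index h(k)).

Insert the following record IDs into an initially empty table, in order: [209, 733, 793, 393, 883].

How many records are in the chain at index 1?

Insert 209: h=9, bucket 9 empty -> new chain.
Insert 733: h=1, bucket 1 empty -> new chain.
Insert 793: h=1, bucket 1 nonempty -> append to chain.
Insert 393: h=1, bucket 1 nonempty -> append to chain.
Insert 883: h=1, bucket 1 nonempty -> append to chain.
Final buckets:
0: —
1: 733 -> 793 -> 393 -> 883
2: —
3: —
4: —
5: —
6: —
7: —
8: —
9: 209

4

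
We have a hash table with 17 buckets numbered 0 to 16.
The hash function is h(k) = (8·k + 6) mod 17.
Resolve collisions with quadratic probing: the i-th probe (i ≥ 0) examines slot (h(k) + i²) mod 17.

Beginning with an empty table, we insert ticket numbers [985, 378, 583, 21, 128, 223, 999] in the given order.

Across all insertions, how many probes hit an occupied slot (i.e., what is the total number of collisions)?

2

985 hashes to 15; slot 15 is free → place at 15.
378 hashes to 4; slot 4 is free → place at 4.
583 hashes to 12; slot 12 is free → place at 12.
21 hashes to 4; 4 taken → place at 5.
128 hashes to 10; slot 10 is free → place at 10.
223 hashes to 5; 5 taken → place at 6.
999 hashes to 8; slot 8 is free → place at 8.
Table: [-, -, -, -, 378, 21, 223, -, 999, -, 128, -, 583, -, -, 985, -]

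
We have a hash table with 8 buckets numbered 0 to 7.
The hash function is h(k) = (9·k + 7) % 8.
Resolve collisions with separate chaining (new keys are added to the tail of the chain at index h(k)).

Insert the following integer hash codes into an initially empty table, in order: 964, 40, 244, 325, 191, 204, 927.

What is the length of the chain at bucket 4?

964 → bucket 3
40 → bucket 7
244 → bucket 3 (collision)
325 → bucket 4
191 → bucket 6
204 → bucket 3 (collision)
927 → bucket 6 (collision)
Final buckets:
0: —
1: —
2: —
3: 964 -> 244 -> 204
4: 325
5: —
6: 191 -> 927
7: 40

1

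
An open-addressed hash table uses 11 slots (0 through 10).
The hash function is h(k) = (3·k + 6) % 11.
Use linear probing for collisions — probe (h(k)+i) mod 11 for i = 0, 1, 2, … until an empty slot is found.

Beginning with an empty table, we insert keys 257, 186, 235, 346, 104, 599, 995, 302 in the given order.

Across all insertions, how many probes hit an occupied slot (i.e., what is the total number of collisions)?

12

257: h=7 => slot 7
186: h=3 => slot 3
235: h=7, probe 7,8 => slot 8
346: h=10 => slot 10
104: h=10, probe 10,0 => slot 0
599: h=10, probe 10,0,1 => slot 1
995: h=10, probe 10,0,1,2 => slot 2
302: h=10, probe 10,0,1,2,3,4 => slot 4
Table: [104, 599, 995, 186, 302, ., ., 257, 235, ., 346]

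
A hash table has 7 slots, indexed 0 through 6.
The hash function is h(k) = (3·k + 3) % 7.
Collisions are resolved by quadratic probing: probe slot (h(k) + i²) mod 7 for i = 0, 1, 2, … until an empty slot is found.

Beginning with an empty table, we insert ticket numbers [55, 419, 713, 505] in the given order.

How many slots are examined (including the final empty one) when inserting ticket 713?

Insert 55: h=0, slot 0 empty → index 0.
Insert 419: h=0, slot 0 occupied → index 1.
Insert 713: h=0, slots 0,1 occupied → index 4.
Insert 505: h=6, slot 6 empty → index 6.
Table: [55, 419, ., ., 713, ., 505]

3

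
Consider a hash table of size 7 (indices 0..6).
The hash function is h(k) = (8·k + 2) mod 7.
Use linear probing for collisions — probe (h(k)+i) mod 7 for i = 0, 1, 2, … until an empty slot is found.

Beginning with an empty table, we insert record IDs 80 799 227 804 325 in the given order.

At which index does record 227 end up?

6

Insert 80: h=5, slot 5 empty => index 5.
Insert 799: h=3, slot 3 empty => index 3.
Insert 227: h=5, slot 5 occupied => index 6.
Insert 804: h=1, slot 1 empty => index 1.
Insert 325: h=5, slots 5,6 occupied => index 0.
Table: [325, 804, _, 799, _, 80, 227]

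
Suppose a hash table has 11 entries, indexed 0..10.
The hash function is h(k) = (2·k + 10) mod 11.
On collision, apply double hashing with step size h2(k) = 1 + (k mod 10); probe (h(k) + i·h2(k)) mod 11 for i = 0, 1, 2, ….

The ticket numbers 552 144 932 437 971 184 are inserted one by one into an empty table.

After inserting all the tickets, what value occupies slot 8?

Insert 552: h=3, slot 3 empty -> index 3.
Insert 144: h=1, slot 1 empty -> index 1.
Insert 932: h=4, slot 4 empty -> index 4.
Insert 437: h=4, h2=8, slots 4,1 occupied -> index 9.
Insert 971: h=5, slot 5 empty -> index 5.
Insert 184: h=4, h2=5, slots 4,9,3 occupied -> index 8.
Table: [∅, 144, ∅, 552, 932, 971, ∅, ∅, 184, 437, ∅]

184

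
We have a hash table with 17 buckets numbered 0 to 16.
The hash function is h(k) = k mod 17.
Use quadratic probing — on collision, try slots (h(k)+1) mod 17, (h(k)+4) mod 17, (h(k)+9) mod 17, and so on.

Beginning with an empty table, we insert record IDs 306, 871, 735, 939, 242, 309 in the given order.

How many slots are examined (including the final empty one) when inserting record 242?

306: h=0 → slot 0
871: h=4 → slot 4
735: h=4, probe 4,5 → slot 5
939: h=4, probe 4,5,8 → slot 8
242: h=4, probe 4,5,8,13 → slot 13
309: h=3 → slot 3
Table: [306, _, _, 309, 871, 735, _, _, 939, _, _, _, _, 242, _, _, _]

4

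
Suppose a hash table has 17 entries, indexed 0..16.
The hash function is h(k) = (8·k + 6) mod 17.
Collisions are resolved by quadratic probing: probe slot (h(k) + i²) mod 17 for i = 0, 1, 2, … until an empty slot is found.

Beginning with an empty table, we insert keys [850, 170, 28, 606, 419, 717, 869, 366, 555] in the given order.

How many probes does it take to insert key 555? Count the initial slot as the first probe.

4

Insert 850: h=6, slot 6 empty → index 6.
Insert 170: h=6, slot 6 occupied → index 7.
Insert 28: h=9, slot 9 empty → index 9.
Insert 606: h=9, slot 9 occupied → index 10.
Insert 419: h=9, slots 9,10 occupied → index 13.
Insert 717: h=13, slot 13 occupied → index 14.
Insert 869: h=5, slot 5 empty → index 5.
Insert 366: h=10, slot 10 occupied → index 11.
Insert 555: h=9, slots 9,10,13 occupied → index 1.
Table: [., 555, ., ., ., 869, 850, 170, ., 28, 606, 366, ., 419, 717, ., .]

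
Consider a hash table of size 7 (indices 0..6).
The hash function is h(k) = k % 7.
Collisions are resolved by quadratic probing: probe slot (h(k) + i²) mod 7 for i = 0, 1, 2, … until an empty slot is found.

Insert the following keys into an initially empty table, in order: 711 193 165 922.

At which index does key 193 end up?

Insert 711: h=4, slot 4 empty => index 4.
Insert 193: h=4, slot 4 occupied => index 5.
Insert 165: h=4, slots 4,5 occupied => index 1.
Insert 922: h=5, slot 5 occupied => index 6.
Table: [., 165, ., ., 711, 193, 922]

5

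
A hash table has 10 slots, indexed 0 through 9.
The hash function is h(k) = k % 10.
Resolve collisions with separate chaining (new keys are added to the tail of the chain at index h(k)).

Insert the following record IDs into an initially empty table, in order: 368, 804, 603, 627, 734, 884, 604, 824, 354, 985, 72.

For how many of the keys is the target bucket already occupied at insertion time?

368 -> bucket 8
804 -> bucket 4
603 -> bucket 3
627 -> bucket 7
734 -> bucket 4 (collision)
884 -> bucket 4 (collision)
604 -> bucket 4 (collision)
824 -> bucket 4 (collision)
354 -> bucket 4 (collision)
985 -> bucket 5
72 -> bucket 2
Final buckets:
0: .
1: .
2: 72
3: 603
4: 804 -> 734 -> 884 -> 604 -> 824 -> 354
5: 985
6: .
7: 627
8: 368
9: .

5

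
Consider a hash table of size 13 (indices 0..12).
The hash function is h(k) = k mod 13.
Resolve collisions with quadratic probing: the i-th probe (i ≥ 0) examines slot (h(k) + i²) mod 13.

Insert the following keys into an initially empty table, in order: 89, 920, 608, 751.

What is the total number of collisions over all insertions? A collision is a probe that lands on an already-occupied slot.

5

89 hashes to 11; slot 11 is free -> place at 11.
920 hashes to 10; slot 10 is free -> place at 10.
608 hashes to 10; 10,11 taken -> place at 1.
751 hashes to 10; 10,11,1 taken -> place at 6.
Table: [., 608, ., ., ., ., 751, ., ., ., 920, 89, .]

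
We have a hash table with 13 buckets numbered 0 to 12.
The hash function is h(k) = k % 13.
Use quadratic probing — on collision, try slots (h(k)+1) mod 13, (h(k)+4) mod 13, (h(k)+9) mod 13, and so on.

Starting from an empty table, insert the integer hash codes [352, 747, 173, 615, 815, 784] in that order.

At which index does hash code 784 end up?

352 hashes to 1; slot 1 is free => place at 1.
747 hashes to 6; slot 6 is free => place at 6.
173 hashes to 4; slot 4 is free => place at 4.
615 hashes to 4; 4 taken => place at 5.
815 hashes to 9; slot 9 is free => place at 9.
784 hashes to 4; 4,5 taken => place at 8.
Table: [., 352, ., ., 173, 615, 747, ., 784, 815, ., ., .]

8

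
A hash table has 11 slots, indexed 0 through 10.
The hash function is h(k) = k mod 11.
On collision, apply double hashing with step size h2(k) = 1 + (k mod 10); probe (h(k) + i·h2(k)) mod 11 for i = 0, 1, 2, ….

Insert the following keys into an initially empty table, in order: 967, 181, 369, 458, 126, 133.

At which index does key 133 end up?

9

Insert 967: h=10, slot 10 empty → index 10.
Insert 181: h=5, slot 5 empty → index 5.
Insert 369: h=6, slot 6 empty → index 6.
Insert 458: h=7, slot 7 empty → index 7.
Insert 126: h=5, h2=7, slot 5 occupied → index 1.
Insert 133: h=1, h2=4, slots 1,5 occupied → index 9.
Table: [., 126, ., ., ., 181, 369, 458, ., 133, 967]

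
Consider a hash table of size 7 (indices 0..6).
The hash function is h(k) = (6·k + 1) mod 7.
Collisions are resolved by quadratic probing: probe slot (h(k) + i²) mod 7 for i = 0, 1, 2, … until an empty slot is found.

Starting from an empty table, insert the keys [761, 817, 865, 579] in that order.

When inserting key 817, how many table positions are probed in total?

2

761: h=3 → slot 3
817: h=3, probe 3,4 → slot 4
865: h=4, probe 4,5 → slot 5
579: h=3, probe 3,4,0 → slot 0
Table: [579, -, -, 761, 817, 865, -]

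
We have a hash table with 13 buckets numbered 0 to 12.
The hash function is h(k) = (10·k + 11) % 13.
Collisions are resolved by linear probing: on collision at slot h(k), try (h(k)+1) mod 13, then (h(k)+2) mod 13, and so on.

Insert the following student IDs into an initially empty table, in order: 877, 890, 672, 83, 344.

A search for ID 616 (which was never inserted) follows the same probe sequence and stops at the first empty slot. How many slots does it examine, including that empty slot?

3

Insert 877: h=6, slot 6 empty → index 6.
Insert 890: h=6, slot 6 occupied → index 7.
Insert 672: h=10, slot 10 empty → index 10.
Insert 83: h=9, slot 9 empty → index 9.
Insert 344: h=6, slots 6,7 occupied → index 8.
Table: [-, -, -, -, -, -, 877, 890, 344, 83, 672, -, -]
Lookup 616: h=9, probe 9,10,11 → slot 11 empty, not found.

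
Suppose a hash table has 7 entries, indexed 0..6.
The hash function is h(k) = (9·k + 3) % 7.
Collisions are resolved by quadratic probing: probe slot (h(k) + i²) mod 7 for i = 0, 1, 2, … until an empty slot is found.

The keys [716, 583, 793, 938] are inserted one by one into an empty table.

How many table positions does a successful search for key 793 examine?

3

716: h=0 -> slot 0
583: h=0, probe 0,1 -> slot 1
793: h=0, probe 0,1,4 -> slot 4
938: h=3 -> slot 3
Table: [716, 583, _, 938, 793, _, _]
Lookup 793: h=0, probe 0,1,4 → found at 4.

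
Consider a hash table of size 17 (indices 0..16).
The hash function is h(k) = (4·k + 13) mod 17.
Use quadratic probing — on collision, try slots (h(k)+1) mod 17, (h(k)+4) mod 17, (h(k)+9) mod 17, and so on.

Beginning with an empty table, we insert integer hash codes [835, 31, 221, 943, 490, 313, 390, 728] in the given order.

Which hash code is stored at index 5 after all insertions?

728

Insert 835: h=4, slot 4 empty -> index 4.
Insert 31: h=1, slot 1 empty -> index 1.
Insert 221: h=13, slot 13 empty -> index 13.
Insert 943: h=11, slot 11 empty -> index 11.
Insert 490: h=1, slot 1 occupied -> index 2.
Insert 313: h=7, slot 7 empty -> index 7.
Insert 390: h=9, slot 9 empty -> index 9.
Insert 728: h=1, slots 1,2 occupied -> index 5.
Table: [_, 31, 490, _, 835, 728, _, 313, _, 390, _, 943, _, 221, _, _, _]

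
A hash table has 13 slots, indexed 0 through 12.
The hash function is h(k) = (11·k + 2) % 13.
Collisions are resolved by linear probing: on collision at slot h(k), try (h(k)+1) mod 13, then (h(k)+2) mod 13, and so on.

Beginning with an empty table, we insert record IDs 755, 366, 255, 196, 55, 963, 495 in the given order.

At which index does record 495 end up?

755 hashes to 0; slot 0 is free → place at 0.
366 hashes to 11; slot 11 is free → place at 11.
255 hashes to 12; slot 12 is free → place at 12.
196 hashes to 0; 0 taken → place at 1.
55 hashes to 9; slot 9 is free → place at 9.
963 hashes to 0; 0,1 taken → place at 2.
495 hashes to 0; 0,1,2 taken → place at 3.
Table: [755, 196, 963, 495, ., ., ., ., ., 55, ., 366, 255]

3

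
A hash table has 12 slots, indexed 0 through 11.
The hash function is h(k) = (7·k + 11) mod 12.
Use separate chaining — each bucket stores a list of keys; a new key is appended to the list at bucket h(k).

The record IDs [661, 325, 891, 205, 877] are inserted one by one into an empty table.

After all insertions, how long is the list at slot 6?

4

Insert 661: h=6, bucket 6 empty -> new chain.
Insert 325: h=6, bucket 6 nonempty -> append to chain.
Insert 891: h=8, bucket 8 empty -> new chain.
Insert 205: h=6, bucket 6 nonempty -> append to chain.
Insert 877: h=6, bucket 6 nonempty -> append to chain.
Final buckets:
0: -
1: -
2: -
3: -
4: -
5: -
6: 661 -> 325 -> 205 -> 877
7: -
8: 891
9: -
10: -
11: -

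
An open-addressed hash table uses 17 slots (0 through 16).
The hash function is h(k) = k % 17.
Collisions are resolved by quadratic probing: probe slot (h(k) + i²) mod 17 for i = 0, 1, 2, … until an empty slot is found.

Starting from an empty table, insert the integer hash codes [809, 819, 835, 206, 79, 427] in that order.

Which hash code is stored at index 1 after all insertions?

427

809: h=10 → slot 10
819: h=3 → slot 3
835: h=2 → slot 2
206: h=2, probe 2,3,6 → slot 6
79: h=11 → slot 11
427: h=2, probe 2,3,6,11,1 → slot 1
Table: [∅, 427, 835, 819, ∅, ∅, 206, ∅, ∅, ∅, 809, 79, ∅, ∅, ∅, ∅, ∅]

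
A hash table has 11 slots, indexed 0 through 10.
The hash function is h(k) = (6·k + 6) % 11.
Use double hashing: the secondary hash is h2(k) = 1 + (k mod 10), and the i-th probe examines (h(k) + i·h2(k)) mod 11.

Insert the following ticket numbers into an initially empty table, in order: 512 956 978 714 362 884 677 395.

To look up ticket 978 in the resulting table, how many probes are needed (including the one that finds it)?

3

Insert 512: h=9, slot 9 empty => index 9.
Insert 956: h=0, slot 0 empty => index 0.
Insert 978: h=0, h2=9, slots 0,9 occupied => index 7.
Insert 714: h=0, h2=5, slot 0 occupied => index 5.
Insert 362: h=0, h2=3, slot 0 occupied => index 3.
Insert 884: h=8, slot 8 empty => index 8.
Insert 677: h=9, h2=8, slot 9 occupied => index 6.
Insert 395: h=0, h2=6, slots 0,6 occupied => index 1.
Table: [956, 395, ., 362, ., 714, 677, 978, 884, 512, .]
Lookup 978: h=0, h2=9, probe 0,9,7 → found at 7.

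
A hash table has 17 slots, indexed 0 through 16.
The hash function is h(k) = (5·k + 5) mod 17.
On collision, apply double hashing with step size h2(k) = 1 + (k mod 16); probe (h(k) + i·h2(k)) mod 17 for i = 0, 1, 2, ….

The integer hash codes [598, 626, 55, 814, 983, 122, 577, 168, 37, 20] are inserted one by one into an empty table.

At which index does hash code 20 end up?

598 hashes to 3; slot 3 is free -> place at 3.
626 hashes to 7; slot 7 is free -> place at 7.
55 hashes to 8; slot 8 is free -> place at 8.
814 hashes to 12; slot 12 is free -> place at 12.
983 hashes to 7, h2=8; 7 taken -> place at 15.
122 hashes to 3, h2=11; 3 taken -> place at 14.
577 hashes to 0; slot 0 is free -> place at 0.
168 hashes to 12, h2=9; 12 taken -> place at 4.
37 hashes to 3, h2=6; 3 taken -> place at 9.
20 hashes to 3, h2=5; 3,8 taken -> place at 13.
Table: [577, _, _, 598, 168, _, _, 626, 55, 37, _, _, 814, 20, 122, 983, _]

13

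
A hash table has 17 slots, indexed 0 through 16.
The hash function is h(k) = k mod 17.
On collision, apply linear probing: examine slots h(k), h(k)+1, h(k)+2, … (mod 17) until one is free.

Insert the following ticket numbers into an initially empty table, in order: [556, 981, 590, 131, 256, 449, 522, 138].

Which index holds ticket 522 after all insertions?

556: h=12 → slot 12
981: h=12, probe 12,13 → slot 13
590: h=12, probe 12,13,14 → slot 14
131: h=12, probe 12,13,14,15 → slot 15
256: h=1 → slot 1
449: h=7 → slot 7
522: h=12, probe 12,13,14,15,16 → slot 16
138: h=2 → slot 2
Table: [_, 256, 138, _, _, _, _, 449, _, _, _, _, 556, 981, 590, 131, 522]

16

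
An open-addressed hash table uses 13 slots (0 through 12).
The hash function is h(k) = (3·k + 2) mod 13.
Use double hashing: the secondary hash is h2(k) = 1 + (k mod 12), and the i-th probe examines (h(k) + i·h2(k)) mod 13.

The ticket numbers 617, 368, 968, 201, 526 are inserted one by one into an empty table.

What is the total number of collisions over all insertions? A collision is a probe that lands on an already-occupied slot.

3

617 hashes to 7; slot 7 is free => place at 7.
368 hashes to 1; slot 1 is free => place at 1.
968 hashes to 7, h2=9; 7 taken => place at 3.
201 hashes to 7, h2=10; 7 taken => place at 4.
526 hashes to 7, h2=11; 7 taken => place at 5.
Table: [—, 368, —, 968, 201, 526, —, 617, —, —, —, —, —]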